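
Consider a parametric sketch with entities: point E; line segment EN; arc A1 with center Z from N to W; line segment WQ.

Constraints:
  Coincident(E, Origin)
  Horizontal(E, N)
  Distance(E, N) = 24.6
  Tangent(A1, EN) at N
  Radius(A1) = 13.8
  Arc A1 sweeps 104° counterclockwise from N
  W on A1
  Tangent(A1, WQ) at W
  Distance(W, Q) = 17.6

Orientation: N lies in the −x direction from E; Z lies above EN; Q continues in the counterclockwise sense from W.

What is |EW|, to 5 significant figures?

20.479

The tangent condition forces ZN to be normal to EN, so Z = N + (0, 13.8) = (-24.600, 13.800). On A1, N sits at bearing -90° from Z; a 104° counterclockwise sweep puts W at bearing 14°, so W = Z + 13.8·(cos 14°, sin 14°) = (-11.210, 17.139). Then |EW| = |W − E| = 20.479.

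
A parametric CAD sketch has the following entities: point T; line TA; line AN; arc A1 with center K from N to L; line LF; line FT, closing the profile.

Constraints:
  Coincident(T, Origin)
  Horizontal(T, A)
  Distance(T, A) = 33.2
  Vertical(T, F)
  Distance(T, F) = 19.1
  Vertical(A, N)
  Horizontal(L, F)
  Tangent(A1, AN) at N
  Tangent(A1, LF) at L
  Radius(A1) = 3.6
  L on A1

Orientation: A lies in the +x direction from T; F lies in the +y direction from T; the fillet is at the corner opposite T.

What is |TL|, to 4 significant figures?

35.23

The virtual corner opposite T is at (33.20, 19.10). Since A1 is tangent to AN there, KN ⟂ AN and A1 meets LF tangentially, so KL is at right angles to LF, with radius 3.6, so the center K sits 3.6 in from both sides at K = (29.60, 15.50). That places the tangent points at N = (33.20, 15.50) on AN and L = (29.60, 19.10) on LF. Then |TL| = |L − T| = 35.23.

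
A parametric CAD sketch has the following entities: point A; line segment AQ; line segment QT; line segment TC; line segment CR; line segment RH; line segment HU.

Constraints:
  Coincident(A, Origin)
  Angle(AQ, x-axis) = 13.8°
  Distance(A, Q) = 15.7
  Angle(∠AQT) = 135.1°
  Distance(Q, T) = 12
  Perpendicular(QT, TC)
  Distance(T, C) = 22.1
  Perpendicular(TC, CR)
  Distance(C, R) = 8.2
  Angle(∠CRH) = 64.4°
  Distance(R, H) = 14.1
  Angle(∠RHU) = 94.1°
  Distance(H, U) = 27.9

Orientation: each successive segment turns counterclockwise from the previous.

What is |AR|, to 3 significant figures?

18.5

QT is perpendicular to TC, so TC runs at 149°; with |TC| = 22.1, C = (2.60, 25.5). TC is perpendicular to CR, so CR runs at -121°; with |CR| = 8.2, R = (-1.66, 18.5). Then |AR| = |R − A| = 18.5.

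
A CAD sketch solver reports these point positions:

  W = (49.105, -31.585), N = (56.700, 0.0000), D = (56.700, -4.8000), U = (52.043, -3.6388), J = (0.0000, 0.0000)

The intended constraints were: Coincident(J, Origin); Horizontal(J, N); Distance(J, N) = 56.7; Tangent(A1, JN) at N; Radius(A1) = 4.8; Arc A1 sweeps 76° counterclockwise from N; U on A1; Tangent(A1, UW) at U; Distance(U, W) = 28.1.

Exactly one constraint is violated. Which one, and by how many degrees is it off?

Tangent(A1, UW) at U — off by 8.00°.

J = (0.00, 0.00) ✓; J.y = 0.00, N.y = 0.00 ✓; |JN| = 56.70 ✓; ∠(DN, NJ) = 90.00° ✓; |DN| = 4.800 ✓; bearing(D→U) − bearing(D→N) = 76.00° ✓; |DU| = 4.800 ✓; ∠(DU, UW) = 82.00° ✗; |UW| = 28.10 ✓.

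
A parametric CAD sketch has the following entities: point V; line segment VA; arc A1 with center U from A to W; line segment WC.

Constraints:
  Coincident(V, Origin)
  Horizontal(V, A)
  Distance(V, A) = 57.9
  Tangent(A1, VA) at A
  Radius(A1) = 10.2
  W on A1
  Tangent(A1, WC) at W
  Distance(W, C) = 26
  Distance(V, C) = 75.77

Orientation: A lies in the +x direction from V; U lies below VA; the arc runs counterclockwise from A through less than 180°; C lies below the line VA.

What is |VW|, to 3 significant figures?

52.6

V is at the origin; VA is horizontal with |VA| = 57.9 and A on the +x side, so A = (57.9, 0.00). Since A1 is tangent to VA there, UA ⟂ VA, so U = A + (0, -10.2) = (57.9, -10.2). Since UW ⟂ WC (tangency), |UC| = √(10.2² + 26.0²) = 27.9 regardless of where W sits on A1. So C lies on both circle(V, 75.77) and circle(U, 27.9); the below-VA intersection is C = (66.2, -36.9). W is the foot of the tangent from C: W = (49.9, -16.6).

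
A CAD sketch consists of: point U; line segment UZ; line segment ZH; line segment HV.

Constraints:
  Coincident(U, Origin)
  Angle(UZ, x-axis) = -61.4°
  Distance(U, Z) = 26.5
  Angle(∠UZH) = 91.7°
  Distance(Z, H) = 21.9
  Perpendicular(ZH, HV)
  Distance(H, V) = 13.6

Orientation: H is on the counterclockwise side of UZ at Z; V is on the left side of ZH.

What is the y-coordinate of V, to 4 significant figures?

-1.230

∠UZH = 91.7°, so ZH runs at -61.4° + (180° − 91.7°) = 26.90° from the x-axis; with |ZH| = 21.9, H = Z + 21.9·(cos 26.90°, sin 26.90°) = (32.22, -13.36). The perpendicularity gives HV at right angles to ZH; with |HV| = 13.6 on the left of ZH, V = H + 13.6·(-0.4524, 0.8918) = (26.06, -1.230). So V.y = -1.230.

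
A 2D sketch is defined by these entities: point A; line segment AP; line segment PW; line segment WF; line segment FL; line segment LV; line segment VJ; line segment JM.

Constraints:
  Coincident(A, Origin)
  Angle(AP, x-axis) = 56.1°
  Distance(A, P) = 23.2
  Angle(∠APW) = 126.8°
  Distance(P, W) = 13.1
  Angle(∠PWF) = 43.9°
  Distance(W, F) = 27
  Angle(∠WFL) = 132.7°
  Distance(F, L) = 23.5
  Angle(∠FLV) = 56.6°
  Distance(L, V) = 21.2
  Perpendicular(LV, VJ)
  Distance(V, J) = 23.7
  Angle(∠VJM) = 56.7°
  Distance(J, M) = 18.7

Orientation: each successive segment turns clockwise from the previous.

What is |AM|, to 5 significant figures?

2.9644

A is at the origin; AP runs at 56.1° with length 23.2, so P = (12.940, 19.256). ∠APW = 126.8° gives PW at 2.9000° from the x-axis; with |PW| = 13.1, W = (26.023, 19.919). ∠PWF = 43.9° gives WF at -133.20° from the x-axis; with |WF| = 27.0, F = (7.5401, 0.23690). ∠WFL = 132.7° gives FL at 179.50° from the x-axis; with |FL| = 23.5, L = (-15.959, 0.44197). ∠FLV = 56.6° gives LV at 56.100° from the x-axis; with |LV| = 21.2, V = (-4.1348, 18.038). LV ⟂ VJ, so VJ runs at -33.900°; with |VJ| = 23.7, J = (15.537, 4.8197). ∠VJM = 56.7° gives JM at -157.20° from the x-axis; with |JM| = 18.7, M = (-1.7023, -2.4269). Then |AM| = |M − A| = 2.9644.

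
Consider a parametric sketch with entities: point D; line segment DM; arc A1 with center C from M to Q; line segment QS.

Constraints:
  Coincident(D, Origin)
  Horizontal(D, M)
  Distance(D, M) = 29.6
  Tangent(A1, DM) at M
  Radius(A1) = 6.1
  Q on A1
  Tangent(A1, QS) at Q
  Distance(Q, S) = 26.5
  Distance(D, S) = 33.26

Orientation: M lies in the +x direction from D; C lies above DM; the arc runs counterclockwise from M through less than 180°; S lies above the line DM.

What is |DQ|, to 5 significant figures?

35.524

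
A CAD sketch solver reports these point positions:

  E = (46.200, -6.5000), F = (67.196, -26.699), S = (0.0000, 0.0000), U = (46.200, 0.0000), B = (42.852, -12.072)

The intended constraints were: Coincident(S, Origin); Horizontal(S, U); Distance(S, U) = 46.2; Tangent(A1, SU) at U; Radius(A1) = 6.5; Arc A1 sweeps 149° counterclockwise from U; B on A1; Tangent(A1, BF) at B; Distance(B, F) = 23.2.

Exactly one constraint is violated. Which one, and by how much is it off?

Distance(B, F) = 23.2 — off by 5.20.

S = (0.00, 0.00) ✓; S.y = 0.00, U.y = 0.00 ✓; |SU| = 46.20 ✓; ∠(EU, US) = 90.00° ✓; |EU| = 6.500 ✓; bearing(E→B) − bearing(E→U) = 149.0° ✓; |EB| = 6.500 ✓; ∠(EB, BF) = 90.00° ✓; |BF| = 28.40 ✗.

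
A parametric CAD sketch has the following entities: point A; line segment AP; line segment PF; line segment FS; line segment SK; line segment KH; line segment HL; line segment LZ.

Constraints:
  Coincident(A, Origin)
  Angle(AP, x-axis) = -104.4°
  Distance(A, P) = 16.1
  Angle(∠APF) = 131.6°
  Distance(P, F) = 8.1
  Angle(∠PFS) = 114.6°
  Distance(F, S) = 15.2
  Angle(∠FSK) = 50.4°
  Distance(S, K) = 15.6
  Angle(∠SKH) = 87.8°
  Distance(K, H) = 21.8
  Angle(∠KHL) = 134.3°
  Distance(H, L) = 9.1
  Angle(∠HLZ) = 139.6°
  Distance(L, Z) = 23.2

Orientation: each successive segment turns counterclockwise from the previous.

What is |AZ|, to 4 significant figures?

52.00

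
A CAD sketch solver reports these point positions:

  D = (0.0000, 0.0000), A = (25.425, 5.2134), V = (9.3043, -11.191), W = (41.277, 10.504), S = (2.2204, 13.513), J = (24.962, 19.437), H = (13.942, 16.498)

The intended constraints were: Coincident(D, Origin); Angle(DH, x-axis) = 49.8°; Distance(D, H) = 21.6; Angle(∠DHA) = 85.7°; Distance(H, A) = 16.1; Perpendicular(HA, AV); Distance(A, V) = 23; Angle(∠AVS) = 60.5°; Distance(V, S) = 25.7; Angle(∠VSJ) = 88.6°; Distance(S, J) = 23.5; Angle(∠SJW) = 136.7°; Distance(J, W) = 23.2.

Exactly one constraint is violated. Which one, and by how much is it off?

Distance(J, W) = 23.2 — off by 4.60.

D = (0.00, 0.00) ✓; DH at 49.80° ✓; |DH| = 21.60 ✓; ∠DHA = 85.70° ✓; |HA| = 16.10 ✓; ∠(HA, AV) = 90.00° ✓; |AV| = 23.00 ✓; ∠AVS = 60.50° ✓; |VS| = 25.70 ✓; ∠VSJ = 88.60° ✓; |SJ| = 23.50 ✓; ∠SJW = 136.7° ✓; |JW| = 18.60 ✗.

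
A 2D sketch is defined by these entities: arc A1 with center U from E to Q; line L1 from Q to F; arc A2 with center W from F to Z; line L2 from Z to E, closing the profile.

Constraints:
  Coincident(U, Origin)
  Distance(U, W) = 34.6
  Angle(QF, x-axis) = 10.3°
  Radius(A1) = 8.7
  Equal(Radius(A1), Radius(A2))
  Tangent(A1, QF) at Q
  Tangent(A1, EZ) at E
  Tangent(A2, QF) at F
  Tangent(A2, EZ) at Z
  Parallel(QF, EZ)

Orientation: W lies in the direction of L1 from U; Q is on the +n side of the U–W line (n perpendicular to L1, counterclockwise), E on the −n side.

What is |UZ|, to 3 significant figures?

35.7

The slot axis is L1's direction at 10.3°, so u = (cos 10.3°, sin 10.3°) = (0.984, 0.179) and n = (−sin 10.3°, cos 10.3°) = (-0.179, 0.984). U is at the origin and W lies 34.6 along u from U, so W = 34.6·u = (34.0, 6.19). Tangency of A1 to both parallel lines with radius 8.7 puts Q and E at U ± 8.7·n: Q = (-1.56, 8.56), E = (1.56, -8.56). Equal radii place F and Z the same way about W: F = W + 8.7·n = (32.5, 14.7), Z = W − 8.7·n = (35.6, -2.37). Then |UZ| = |Z − U| = 35.7.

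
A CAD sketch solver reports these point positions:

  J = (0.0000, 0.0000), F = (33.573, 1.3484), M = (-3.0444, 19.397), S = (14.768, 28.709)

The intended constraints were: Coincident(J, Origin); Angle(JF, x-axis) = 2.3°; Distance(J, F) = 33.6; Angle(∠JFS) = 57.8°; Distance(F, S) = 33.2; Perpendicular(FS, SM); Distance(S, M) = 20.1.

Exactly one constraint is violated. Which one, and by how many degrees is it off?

Perpendicular(FS, SM) — off by 6.90°.

J = (0.00, 0.00) ✓; JF at 2.300° ✓; |JF| = 33.60 ✓; ∠JFS = 57.80° ✓; |FS| = 33.20 ✓; ∠(FS, SM) = 83.10° ✗; |SM| = 20.10 ✓.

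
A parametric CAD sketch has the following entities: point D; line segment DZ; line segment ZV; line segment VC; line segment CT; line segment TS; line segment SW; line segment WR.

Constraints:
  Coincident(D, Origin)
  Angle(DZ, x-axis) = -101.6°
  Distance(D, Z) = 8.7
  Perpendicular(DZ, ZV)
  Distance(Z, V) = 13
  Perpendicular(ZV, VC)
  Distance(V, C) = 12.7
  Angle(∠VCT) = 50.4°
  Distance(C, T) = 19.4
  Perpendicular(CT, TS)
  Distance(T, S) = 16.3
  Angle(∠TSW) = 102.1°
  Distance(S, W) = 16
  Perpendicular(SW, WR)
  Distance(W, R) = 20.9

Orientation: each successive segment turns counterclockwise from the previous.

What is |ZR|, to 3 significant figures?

18.9

∠TSW = 102.1° gives SW at 15.9° from the x-axis; with |SW| = 16.0, W = (19.4, -17.8). SW is perpendicular to WR, so WR runs at 106°; with |WR| = 20.9, R = (13.7, 2.29). Then |ZR| = |R − Z| = 18.9.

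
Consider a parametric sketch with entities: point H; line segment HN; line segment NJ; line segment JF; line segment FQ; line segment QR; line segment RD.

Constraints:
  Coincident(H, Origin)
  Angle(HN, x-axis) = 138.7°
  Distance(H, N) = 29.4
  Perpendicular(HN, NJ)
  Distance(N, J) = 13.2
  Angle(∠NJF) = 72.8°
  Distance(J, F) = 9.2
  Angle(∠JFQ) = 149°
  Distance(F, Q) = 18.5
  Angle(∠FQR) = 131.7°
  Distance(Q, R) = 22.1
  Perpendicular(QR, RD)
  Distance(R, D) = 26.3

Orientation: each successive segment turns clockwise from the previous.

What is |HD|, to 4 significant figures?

43.12

H is at the origin; HN runs at 138.7° with length 29.4, so N = (-22.09, 19.40). The perpendicularity gives NJ at right angles to HN, so NJ runs at 48.70°; with |NJ| = 13.2, J = (-13.38, 29.32). ∠NJF = 72.8° gives JF at -58.50° from the x-axis; with |JF| = 9.2, F = (-8.568, 21.48). ∠JFQ = 149.0° gives FQ at -89.50° from the x-axis; with |FQ| = 18.5, Q = (-8.407, 2.977). ∠FQR = 131.7° gives QR at -137.8° from the x-axis; with |QR| = 22.1, R = (-24.78, -11.87). QR ⟂ RD, so RD runs at 132.2°; with |RD| = 26.3, D = (-42.44, 7.615). Then |HD| = |D − H| = 43.12.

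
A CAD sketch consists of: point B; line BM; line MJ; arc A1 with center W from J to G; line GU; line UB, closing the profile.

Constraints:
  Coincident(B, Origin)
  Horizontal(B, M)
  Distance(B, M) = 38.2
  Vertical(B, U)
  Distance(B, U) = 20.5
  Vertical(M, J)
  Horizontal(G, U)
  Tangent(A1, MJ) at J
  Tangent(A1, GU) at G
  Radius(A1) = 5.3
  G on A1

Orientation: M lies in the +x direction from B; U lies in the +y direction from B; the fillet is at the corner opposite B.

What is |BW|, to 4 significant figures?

36.24

B is at the origin; BM is horizontal with |BM| = 38.2 and M on the +x side, so M = (38.20, 0.000). BU is vertical with |BU| = 20.5 and U on the +y side, so U = (0.000, 20.50). The virtual corner opposite B is at (38.20, 20.50). The tangent condition forces WJ to be normal to MJ and A1 meets GU tangentially, so WG is at right angles to GU, with radius 5.3, so the center W sits 5.3 in from both sides at W = (32.90, 15.20). Then |BW| = |W − B| = 36.24.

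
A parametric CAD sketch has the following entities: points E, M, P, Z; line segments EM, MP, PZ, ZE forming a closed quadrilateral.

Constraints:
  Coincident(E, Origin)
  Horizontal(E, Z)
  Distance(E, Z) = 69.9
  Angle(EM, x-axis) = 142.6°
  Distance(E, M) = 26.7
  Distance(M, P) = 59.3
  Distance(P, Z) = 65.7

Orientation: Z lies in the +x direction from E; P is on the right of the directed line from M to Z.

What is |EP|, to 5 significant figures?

34.816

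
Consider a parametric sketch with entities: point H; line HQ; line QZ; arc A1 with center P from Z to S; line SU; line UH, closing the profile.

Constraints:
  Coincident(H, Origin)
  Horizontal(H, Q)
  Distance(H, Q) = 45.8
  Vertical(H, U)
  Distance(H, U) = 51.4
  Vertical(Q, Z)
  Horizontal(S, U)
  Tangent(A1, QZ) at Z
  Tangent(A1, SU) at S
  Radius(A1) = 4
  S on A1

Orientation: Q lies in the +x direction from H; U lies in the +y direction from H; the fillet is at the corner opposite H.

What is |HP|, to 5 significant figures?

63.198

H is at the origin; H and Q share the same y with |HQ| = 45.8 and Q on the +x side, so Q = (45.800, 0.0000). H and U share the same x with |HU| = 51.4 and U on the +y side, so U = (0.0000, 51.400). The virtual corner opposite H is at (45.800, 51.400). A1 meets QZ tangentially, so PZ is at right angles to QZ and since A1 is tangent to SU there, PS ⟂ SU, with radius 4.0, so the center P sits 4.0 in from both sides at P = (41.800, 47.400). Then |HP| = |P − H| = 63.198.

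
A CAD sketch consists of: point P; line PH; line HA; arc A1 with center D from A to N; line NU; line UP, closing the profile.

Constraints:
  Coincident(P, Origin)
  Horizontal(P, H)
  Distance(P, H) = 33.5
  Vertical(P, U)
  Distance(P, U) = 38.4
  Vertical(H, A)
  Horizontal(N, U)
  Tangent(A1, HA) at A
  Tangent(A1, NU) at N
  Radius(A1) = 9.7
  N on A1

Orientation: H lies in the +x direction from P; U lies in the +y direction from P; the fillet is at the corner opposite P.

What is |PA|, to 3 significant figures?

44.1

The virtual corner opposite P is at (33.5, 38.4). The tangent condition forces DA to be normal to HA and A1 meets NU tangentially, so DN is at right angles to NU, with radius 9.7, so the center D sits 9.7 in from both sides at D = (23.8, 28.7). That places the tangent points at A = (33.5, 28.7) on HA and N = (23.8, 38.4) on NU. Then |PA| = |A − P| = 44.1.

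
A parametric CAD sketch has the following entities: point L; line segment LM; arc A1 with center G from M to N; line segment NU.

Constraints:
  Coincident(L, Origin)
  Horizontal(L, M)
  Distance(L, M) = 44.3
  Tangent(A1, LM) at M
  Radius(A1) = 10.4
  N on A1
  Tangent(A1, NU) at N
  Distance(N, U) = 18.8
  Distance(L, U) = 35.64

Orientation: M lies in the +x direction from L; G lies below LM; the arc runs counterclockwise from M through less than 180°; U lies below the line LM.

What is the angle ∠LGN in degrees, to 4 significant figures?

11.25°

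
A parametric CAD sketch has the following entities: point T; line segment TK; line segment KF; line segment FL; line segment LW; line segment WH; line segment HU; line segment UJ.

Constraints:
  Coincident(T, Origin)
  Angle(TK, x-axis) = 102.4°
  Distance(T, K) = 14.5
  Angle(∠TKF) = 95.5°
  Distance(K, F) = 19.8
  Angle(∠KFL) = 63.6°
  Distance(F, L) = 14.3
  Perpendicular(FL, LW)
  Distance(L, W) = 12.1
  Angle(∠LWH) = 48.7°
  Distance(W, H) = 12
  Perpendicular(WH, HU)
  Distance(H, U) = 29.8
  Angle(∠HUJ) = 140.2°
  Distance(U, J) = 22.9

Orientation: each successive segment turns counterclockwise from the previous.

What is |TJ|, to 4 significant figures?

42.59

T is at the origin; TK runs at 102.4° with length 14.5, so K = (-3.114, 14.16). ∠TKF = 95.5° gives KF at -173.1° from the x-axis; with |KF| = 19.8, F = (-22.77, 11.78). ∠KFL = 63.6° gives FL at -56.70° from the x-axis; with |FL| = 14.3, L = (-14.92, -0.1690). FL is perpendicular to LW, so LW runs at 33.30°; with |LW| = 12.1, W = (-4.806, 6.474). ∠LWH = 48.7° gives WH at 164.6° from the x-axis; with |WH| = 12.0, H = (-16.38, 9.661). The perpendicularity gives HU at right angles to WH, so HU runs at -105.4°; with |HU| = 29.8, U = (-24.29, -19.07). ∠HUJ = 140.2° gives UJ at -65.60° from the x-axis; with |UJ| = 22.9, J = (-14.83, -39.92). Then |TJ| = |J − T| = 42.59.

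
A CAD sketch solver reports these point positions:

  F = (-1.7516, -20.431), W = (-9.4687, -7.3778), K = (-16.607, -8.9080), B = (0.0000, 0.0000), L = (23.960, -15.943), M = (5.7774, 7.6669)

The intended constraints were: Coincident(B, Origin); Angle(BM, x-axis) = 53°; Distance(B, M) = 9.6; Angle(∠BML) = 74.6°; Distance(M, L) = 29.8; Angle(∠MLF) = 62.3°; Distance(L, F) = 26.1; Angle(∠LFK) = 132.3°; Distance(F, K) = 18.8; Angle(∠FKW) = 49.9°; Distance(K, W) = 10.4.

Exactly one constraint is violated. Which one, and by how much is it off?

Distance(K, W) = 10.4 — off by 3.10.

B = (0.00, 0.00) ✓; BM at 53.00° ✓; |BM| = 9.600 ✓; ∠BML = 74.60° ✓; |ML| = 29.80 ✓; ∠MLF = 62.30° ✓; |LF| = 26.10 ✓; ∠LFK = 132.3° ✓; |FK| = 18.80 ✓; ∠FKW = 49.90° ✓; |KW| = 7.300 ✗.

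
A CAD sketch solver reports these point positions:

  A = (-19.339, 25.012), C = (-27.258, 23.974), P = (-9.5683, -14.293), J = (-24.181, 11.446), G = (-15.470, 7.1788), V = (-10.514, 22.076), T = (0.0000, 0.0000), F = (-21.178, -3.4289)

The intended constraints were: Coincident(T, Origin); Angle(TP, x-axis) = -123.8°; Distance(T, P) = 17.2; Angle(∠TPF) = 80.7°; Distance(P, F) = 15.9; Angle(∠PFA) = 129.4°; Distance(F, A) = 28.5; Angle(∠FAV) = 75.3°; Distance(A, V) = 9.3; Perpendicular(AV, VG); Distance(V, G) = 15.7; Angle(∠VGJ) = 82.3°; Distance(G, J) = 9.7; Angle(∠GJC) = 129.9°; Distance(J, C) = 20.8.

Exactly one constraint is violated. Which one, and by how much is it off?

Distance(J, C) = 20.8 — off by 7.90.

T = (0.00, 0.00) ✓; TP at -123.8° ✓; |TP| = 17.20 ✓; ∠TPF = 80.70° ✓; |PF| = 15.90 ✓; ∠PFA = 129.4° ✓; |FA| = 28.50 ✓; ∠FAV = 75.30° ✓; |AV| = 9.301 ✓; ∠(AV, VG) = 90.00° ✓; |VG| = 15.70 ✓; ∠VGJ = 82.30° ✓; |GJ| = 9.700 ✓; ∠GJC = 129.9° ✓; |JC| = 12.90 ✗.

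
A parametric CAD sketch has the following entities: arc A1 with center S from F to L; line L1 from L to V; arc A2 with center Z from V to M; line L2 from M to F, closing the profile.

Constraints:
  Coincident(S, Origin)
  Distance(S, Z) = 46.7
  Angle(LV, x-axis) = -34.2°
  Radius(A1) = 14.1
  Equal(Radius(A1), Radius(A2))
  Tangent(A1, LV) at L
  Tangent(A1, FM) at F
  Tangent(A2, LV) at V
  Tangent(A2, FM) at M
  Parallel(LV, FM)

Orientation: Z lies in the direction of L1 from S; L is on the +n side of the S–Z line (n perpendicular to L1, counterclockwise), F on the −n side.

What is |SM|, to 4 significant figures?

48.78

The slot axis is L1's direction at -34.2°, so u = (cos -34.2°, sin -34.2°) = (0.8271, -0.5621) and n = (−sin -34.2°, cos -34.2°) = (0.5621, 0.8271). S is at the origin and Z lies 46.7 along u from S, so Z = 46.7·u = (38.62, -26.25). Tangency of A1 to both parallel lines with radius 14.1 puts L and F at S ± 14.1·n: L = (7.925, 11.66), F = (-7.925, -11.66). Equal radii place V and M the same way about Z: V = Z + 14.1·n = (46.55, -14.59), M = Z − 14.1·n = (30.70, -37.91). Then |SM| = |M − S| = 48.78.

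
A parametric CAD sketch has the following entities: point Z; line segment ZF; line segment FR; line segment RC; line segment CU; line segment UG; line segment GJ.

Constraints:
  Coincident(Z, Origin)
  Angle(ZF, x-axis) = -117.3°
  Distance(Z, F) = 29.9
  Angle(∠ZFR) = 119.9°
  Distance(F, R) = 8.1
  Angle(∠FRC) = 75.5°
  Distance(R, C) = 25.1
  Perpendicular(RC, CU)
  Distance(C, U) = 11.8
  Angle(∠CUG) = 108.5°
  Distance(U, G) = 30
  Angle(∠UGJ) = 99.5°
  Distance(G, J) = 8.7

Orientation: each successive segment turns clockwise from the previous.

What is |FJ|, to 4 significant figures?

11.10

∠CUG = 108.5° gives UG at -83.40° from the x-axis; with |UG| = 30.0, G = (-1.635, -34.61). ∠UGJ = 99.5° gives GJ at -163.9° from the x-axis; with |GJ| = 8.7, J = (-9.994, -37.02). Then |FJ| = |J − F| = 11.10.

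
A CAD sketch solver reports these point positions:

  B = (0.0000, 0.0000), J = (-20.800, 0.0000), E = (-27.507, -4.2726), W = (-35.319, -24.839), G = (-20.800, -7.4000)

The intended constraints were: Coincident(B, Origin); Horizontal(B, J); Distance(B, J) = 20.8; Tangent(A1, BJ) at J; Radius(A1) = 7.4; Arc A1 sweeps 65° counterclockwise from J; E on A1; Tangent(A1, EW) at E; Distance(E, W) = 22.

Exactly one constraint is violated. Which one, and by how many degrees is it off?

Tangent(A1, EW) at E — off by 4.20°.

B = (0.00, 0.00) ✓; B.y = 0.00, J.y = 0.00 ✓; |BJ| = 20.80 ✓; ∠(GJ, JB) = 90.00° ✓; |GJ| = 7.400 ✓; bearing(G→E) − bearing(G→J) = 65.00° ✓; |GE| = 7.400 ✓; ∠(GE, EW) = 85.80° ✗; |EW| = 22.00 ✓.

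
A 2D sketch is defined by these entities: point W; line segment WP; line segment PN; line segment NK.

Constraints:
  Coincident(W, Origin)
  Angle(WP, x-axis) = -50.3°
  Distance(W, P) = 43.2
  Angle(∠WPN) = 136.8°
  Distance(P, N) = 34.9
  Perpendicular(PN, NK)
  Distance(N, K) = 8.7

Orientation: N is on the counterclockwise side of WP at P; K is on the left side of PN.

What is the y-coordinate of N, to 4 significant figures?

-37.55

W is at the origin; WP runs at -50.3° with length 43.2, so P = 43.2·(cos -50.3°, sin -50.3°) = (27.59, -33.24). ∠WPN = 136.8°, so PN runs at -50.3° + (180° − 136.8°) = -7.100° from the x-axis; with |PN| = 34.9, N = P + 34.9·(cos -7.100°, sin -7.100°) = (62.23, -37.55). So N.y = -37.55.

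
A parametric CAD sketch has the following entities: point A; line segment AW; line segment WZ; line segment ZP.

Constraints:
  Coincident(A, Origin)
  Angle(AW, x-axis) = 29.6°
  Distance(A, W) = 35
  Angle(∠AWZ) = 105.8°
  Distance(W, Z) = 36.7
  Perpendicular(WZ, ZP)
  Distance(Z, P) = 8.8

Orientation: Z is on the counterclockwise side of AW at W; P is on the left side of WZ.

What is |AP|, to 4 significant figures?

52.50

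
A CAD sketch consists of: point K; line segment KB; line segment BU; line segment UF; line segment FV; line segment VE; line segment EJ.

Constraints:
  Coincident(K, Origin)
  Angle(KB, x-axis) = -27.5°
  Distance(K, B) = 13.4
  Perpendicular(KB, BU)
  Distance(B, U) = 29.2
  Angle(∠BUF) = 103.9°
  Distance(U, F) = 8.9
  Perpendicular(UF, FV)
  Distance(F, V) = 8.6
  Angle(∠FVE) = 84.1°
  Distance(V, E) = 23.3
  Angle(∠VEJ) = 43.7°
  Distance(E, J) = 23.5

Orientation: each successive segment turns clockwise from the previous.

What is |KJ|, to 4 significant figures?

39.80

K is at the origin; KB runs at -27.5° with length 13.4, so B = (11.89, -6.187). KB is perpendicular to BU, so BU runs at -117.5°; with |BU| = 29.2, U = (-1.597, -32.09). ∠BUF = 103.9° gives UF at 166.4° from the x-axis; with |UF| = 8.9, F = (-10.25, -30.00). UF ⟂ FV, so FV runs at 76.40°; with |FV| = 8.6, V = (-8.225, -21.64). ∠FVE = 84.1° gives VE at -19.50° from the x-axis; with |VE| = 23.3, E = (13.74, -29.41). ∠VEJ = 43.7° gives EJ at -155.8° from the x-axis; with |EJ| = 23.5, J = (-7.697, -39.05). Then |KJ| = |J − K| = 39.80.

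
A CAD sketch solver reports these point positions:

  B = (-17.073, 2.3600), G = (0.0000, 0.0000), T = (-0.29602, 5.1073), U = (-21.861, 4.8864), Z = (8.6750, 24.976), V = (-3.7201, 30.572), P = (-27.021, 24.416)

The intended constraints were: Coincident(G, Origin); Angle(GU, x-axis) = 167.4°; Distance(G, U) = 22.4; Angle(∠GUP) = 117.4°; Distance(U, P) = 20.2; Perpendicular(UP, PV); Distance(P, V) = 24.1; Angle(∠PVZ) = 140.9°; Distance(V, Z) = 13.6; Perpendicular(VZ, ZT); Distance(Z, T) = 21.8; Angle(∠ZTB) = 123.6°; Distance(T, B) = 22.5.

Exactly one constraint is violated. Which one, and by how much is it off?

Distance(T, B) = 22.5 — off by 5.50.

G = (0.00, 0.00) ✓; GU at 167.4° ✓; |GU| = 22.40 ✓; ∠GUP = 117.4° ✓; |UP| = 20.20 ✓; ∠(UP, PV) = 90.00° ✓; |PV| = 24.10 ✓; ∠PVZ = 140.9° ✓; |VZ| = 13.60 ✓; ∠(VZ, ZT) = 90.00° ✓; |ZT| = 21.80 ✓; ∠ZTB = 123.6° ✓; |TB| = 17.00 ✗.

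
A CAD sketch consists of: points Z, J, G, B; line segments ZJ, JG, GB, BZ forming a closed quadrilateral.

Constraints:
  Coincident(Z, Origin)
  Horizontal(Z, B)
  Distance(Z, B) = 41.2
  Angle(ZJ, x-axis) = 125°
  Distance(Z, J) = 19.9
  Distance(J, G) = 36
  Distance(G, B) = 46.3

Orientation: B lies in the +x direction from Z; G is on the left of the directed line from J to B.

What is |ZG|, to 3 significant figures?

42.4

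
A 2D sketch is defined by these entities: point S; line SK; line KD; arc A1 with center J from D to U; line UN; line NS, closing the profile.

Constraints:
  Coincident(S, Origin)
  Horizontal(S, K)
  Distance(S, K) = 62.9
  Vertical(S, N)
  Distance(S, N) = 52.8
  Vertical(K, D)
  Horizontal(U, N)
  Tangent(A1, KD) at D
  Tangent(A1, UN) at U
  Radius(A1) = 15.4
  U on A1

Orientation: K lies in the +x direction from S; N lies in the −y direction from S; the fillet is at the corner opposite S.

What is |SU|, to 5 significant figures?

71.022

S is at the origin; SK is horizontal with |SK| = 62.9 and K on the +x side, so K = (62.900, 0.0000). SN is vertical with |SN| = 52.8 and N on the −y side, so N = (0.0000, -52.800). The virtual corner opposite S is at (62.900, -52.800). Tangency of A1 to KD means the radius JD is perpendicular to KD and A1 meets UN tangentially, so JU is at right angles to UN, with radius 15.4, so the center J sits 15.4 in from both sides at J = (47.500, -37.400). That places the tangent points at D = (62.900, -37.400) on KD and U = (47.500, -52.800) on UN. Then |SU| = |U − S| = 71.022.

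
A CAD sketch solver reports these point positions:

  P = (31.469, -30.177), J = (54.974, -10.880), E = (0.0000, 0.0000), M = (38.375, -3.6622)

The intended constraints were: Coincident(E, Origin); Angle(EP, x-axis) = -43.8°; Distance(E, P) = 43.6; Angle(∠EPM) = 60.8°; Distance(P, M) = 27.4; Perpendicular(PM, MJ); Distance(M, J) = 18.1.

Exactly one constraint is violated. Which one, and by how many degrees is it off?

Perpendicular(PM, MJ) — off by 8.90°.

E = (0.00, 0.00) ✓; EP at -43.80° ✓; |EP| = 43.60 ✓; ∠EPM = 60.80° ✓; |PM| = 27.40 ✓; ∠(PM, MJ) = 98.90° ✗; |MJ| = 18.10 ✓.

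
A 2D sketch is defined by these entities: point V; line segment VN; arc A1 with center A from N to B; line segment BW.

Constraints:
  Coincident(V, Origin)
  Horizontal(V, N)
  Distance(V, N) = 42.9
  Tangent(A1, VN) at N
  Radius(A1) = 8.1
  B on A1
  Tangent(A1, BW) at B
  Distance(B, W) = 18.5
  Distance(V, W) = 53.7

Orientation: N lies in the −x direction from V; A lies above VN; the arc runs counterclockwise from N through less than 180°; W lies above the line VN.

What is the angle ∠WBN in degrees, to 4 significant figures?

119.1°

V is at the origin; V and N share the same y with |VN| = 42.9 and N on the −x side, so N = (-42.90, 0.000). Since A1 is tangent to VN there, AN ⟂ VN, so A = N + (0, 8.1) = (-42.90, 8.100). Since AB ⟂ BW (tangency), |AW| = √(8.1² + 18.5²) = 20.20 regardless of where B sits on A1. So W lies on both circle(V, 53.7) and circle(A, 20.20); the above-VN intersection is W = (-45.77, 28.09). B is the foot of the tangent from W: B = (-36.02, 12.37).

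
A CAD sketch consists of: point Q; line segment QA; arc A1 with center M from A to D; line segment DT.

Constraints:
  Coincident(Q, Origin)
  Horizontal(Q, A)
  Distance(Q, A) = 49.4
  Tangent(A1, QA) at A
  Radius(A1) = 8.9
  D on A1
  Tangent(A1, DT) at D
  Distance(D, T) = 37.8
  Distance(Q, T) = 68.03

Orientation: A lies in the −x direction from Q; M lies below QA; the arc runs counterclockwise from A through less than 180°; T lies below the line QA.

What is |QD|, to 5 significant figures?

59.073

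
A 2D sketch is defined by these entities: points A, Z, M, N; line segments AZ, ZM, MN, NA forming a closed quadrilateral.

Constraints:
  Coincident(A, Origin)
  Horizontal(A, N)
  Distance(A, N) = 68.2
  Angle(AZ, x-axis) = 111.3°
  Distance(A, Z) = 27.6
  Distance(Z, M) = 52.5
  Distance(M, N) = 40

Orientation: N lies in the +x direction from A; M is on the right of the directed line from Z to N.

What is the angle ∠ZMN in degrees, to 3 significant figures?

125°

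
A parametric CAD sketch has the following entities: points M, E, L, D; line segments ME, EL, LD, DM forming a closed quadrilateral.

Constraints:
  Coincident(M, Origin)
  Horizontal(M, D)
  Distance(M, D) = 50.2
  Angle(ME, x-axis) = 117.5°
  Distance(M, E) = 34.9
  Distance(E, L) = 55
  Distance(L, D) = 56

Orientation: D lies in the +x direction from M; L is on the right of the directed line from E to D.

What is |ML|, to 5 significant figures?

22.047

Checks: |EL| = 55.00 ✓; |LD| = 56.00 ✓.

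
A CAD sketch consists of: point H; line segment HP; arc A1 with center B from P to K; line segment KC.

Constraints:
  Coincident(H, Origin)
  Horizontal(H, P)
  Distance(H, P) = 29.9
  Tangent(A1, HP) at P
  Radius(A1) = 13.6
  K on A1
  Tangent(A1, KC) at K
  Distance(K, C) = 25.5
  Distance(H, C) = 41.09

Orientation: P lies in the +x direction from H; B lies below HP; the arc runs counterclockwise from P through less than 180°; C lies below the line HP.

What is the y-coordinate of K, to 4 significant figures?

-12.84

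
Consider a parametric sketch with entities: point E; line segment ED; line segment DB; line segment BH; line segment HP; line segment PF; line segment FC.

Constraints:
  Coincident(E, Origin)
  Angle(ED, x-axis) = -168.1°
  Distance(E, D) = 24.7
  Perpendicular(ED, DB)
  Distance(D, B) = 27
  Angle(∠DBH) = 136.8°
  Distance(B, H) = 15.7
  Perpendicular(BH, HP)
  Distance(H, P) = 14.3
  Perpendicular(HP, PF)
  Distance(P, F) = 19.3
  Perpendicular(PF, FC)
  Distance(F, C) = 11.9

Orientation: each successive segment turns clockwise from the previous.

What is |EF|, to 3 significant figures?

22.2

E is at the origin; ED runs at -168.1° with length 24.7, so D = (-24.2, -5.09). The perpendicularity gives DB at right angles to ED, so DB runs at 102°; with |DB| = 27.0, B = (-29.7, 21.3). ∠DBH = 136.8° gives BH at 58.7° from the x-axis; with |BH| = 15.7, H = (-21.6, 34.7). BH is perpendicular to HP, so HP runs at -31.3°; with |HP| = 14.3, P = (-9.36, 27.3). HP is perpendicular to PF, so PF runs at -121°; with |PF| = 19.3, F = (-19.4, 10.8). Then |EF| = |F − E| = 22.2.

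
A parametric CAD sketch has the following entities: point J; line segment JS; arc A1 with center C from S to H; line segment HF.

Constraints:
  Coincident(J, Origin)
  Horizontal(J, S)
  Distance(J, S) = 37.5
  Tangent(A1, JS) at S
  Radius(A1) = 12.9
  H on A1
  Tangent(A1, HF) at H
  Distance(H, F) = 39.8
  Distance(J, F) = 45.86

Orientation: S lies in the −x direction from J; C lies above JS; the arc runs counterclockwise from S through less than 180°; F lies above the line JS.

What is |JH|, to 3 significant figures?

26.8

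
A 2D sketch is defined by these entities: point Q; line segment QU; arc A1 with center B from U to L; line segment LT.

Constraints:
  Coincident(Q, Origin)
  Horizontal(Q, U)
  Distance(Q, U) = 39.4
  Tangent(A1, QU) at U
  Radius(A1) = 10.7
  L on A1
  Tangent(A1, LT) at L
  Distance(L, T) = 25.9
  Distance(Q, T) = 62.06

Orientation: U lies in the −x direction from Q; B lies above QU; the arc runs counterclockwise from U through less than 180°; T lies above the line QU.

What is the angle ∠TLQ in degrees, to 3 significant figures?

165°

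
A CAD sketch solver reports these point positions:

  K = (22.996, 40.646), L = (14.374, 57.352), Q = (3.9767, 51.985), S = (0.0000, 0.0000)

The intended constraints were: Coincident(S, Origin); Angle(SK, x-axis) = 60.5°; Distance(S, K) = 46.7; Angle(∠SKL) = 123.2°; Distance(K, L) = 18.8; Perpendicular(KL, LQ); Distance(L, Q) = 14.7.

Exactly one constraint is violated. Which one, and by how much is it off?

Distance(L, Q) = 14.7 — off by 3.00.

S = (0.00, 0.00) ✓; SK at 60.50° ✓; |SK| = 46.70 ✓; ∠SKL = 123.2° ✓; |KL| = 18.80 ✓; ∠(KL, LQ) = 90.00° ✓; |LQ| = 11.70 ✗.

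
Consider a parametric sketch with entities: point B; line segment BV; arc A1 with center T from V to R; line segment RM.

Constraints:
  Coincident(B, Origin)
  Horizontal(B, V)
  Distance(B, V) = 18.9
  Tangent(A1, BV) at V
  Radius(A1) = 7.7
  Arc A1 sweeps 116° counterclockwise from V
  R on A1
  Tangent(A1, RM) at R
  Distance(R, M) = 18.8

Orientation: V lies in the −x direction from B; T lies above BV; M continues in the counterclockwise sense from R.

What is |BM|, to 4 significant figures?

34.52

On A1, V sits at bearing -90° from T; a 116° counterclockwise sweep puts R at bearing 26°, so R = T + 7.7·(cos 26°, sin 26°) = (-11.98, 11.08). Tangency of A1 to RM means the radius TR is perpendicular to RM, so RM runs along (−sin 26°, cos 26°); with |RM| = 18.8, M = (-20.22, 27.97). Then |BM| = |M − B| = 34.52.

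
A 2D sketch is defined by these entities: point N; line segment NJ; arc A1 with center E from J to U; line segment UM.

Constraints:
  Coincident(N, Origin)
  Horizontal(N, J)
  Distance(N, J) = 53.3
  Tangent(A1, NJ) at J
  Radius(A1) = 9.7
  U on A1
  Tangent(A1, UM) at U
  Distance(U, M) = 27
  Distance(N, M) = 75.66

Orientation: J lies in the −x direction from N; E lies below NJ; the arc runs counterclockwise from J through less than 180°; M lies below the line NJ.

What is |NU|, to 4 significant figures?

63.40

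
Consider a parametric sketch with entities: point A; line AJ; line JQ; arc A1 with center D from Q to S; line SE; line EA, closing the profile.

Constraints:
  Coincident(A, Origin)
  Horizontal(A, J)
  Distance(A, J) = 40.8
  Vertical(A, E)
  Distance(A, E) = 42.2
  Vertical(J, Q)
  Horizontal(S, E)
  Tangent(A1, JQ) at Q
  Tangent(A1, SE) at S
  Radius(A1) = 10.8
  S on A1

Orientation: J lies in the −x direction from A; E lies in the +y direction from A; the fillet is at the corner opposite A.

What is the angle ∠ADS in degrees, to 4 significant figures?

136.3°

A is at the origin; A and J share the same y with |AJ| = 40.8 and J on the −x side, so J = (-40.80, 0.000). A and E share the same x with |AE| = 42.2 and E on the +y side, so E = (0.000, 42.20). The virtual corner opposite A is at (-40.80, 42.20). The tangent condition forces DQ to be normal to JQ and A1 meets SE tangentially, so DS is at right angles to SE, with radius 10.8, so the center D sits 10.8 in from both sides at D = (-30.00, 31.40). That places the tangent points at Q = (-40.80, 31.40) on JQ and S = (-30.00, 42.20) on SE. Then cos ∠ADS = DA·DS / (|DA||DS|), giving 136.3°.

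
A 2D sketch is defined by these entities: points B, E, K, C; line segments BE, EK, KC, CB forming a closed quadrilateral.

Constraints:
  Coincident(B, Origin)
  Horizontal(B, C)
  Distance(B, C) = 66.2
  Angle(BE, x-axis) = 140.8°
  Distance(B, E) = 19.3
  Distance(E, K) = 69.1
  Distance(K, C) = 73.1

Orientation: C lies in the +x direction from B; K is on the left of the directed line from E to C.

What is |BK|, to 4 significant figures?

71.00

B is at the origin; BC is horizontal with |BC| = 66.2 and C in +x, so C = (66.2, 0). BE runs at 140.8° with |BE| = 19.3, so E = (-14.96, 12.20). K is determined by |EK| = 69.1 and |KC| = 73.1 together: it lies at the intersection of circle(E, 69.1) and circle(C, 73.1). With |EC| = 82.07, the foot of the radical line on EC is 37.57 from E and the perpendicular offset is √(69.1² − 37.57²) = 57.99. Taking the left-of-EC solution: K = (30.81, 63.96).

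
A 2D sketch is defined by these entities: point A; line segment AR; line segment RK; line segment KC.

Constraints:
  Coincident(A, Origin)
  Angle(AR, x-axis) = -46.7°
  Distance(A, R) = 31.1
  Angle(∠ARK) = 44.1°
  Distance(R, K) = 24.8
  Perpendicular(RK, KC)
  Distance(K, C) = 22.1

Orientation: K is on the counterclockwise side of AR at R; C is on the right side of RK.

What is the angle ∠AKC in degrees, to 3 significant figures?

173°

∠ARK = 44.1°, so RK runs at -46.7° + (180° − 44.1°) = 89.2° from the x-axis; with |RK| = 24.8, K = R + 24.8·(cos 89.2°, sin 89.2°) = (21.7, 2.16). RK is perpendicular to KC; with |KC| = 22.1 on the right of RK, C = K + 22.1·(1.00, -0.0140) = (43.8, 1.86). Then cos ∠AKC = KA·KC / (|KA||KC|), giving 173°.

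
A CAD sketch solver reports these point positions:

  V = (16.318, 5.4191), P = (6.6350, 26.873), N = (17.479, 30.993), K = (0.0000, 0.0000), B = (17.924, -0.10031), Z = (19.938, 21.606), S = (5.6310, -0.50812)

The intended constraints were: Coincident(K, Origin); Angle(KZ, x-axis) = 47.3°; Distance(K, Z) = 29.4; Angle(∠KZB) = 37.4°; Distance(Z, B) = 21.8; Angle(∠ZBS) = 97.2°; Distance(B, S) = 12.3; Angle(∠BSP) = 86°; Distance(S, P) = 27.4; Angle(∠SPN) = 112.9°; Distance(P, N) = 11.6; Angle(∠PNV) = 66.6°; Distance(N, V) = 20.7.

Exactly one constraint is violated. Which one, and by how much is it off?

Distance(N, V) = 20.7 — off by 4.90.

K = (0.00, 0.00) ✓; KZ at 47.30° ✓; |KZ| = 29.40 ✓; ∠KZB = 37.40° ✓; |ZB| = 21.80 ✓; ∠ZBS = 97.20° ✓; |BS| = 12.30 ✓; ∠BSP = 86.00° ✓; |SP| = 27.40 ✓; ∠SPN = 112.9° ✓; |PN| = 11.60 ✓; ∠PNV = 66.60° ✓; |NV| = 25.60 ✗.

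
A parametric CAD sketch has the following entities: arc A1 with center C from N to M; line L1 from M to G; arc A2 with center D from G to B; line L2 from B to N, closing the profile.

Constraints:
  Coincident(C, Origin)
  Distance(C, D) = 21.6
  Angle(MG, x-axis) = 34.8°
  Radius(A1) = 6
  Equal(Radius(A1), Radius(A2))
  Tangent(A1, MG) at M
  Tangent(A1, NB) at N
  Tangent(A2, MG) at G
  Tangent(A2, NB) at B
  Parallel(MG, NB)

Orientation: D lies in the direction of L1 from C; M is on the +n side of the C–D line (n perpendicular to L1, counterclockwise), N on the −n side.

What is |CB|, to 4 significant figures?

22.42

The slot axis is L1's direction at 34.8°, so u = (cos 34.8°, sin 34.8°) = (0.8211, 0.5707) and n = (−sin 34.8°, cos 34.8°) = (-0.5707, 0.8211). C is at the origin and D lies 21.6 along u from C, so D = 21.6·u = (17.74, 12.33). Tangency of A1 to both parallel lines with radius 6.0 puts M and N at C ± 6.0·n: M = (-3.424, 4.927), N = (3.424, -4.927). Equal radii place G and B the same way about D: G = D + 6.0·n = (14.31, 17.25), B = D − 6.0·n = (21.16, 7.401). Then |CB| = |B − C| = 22.42.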